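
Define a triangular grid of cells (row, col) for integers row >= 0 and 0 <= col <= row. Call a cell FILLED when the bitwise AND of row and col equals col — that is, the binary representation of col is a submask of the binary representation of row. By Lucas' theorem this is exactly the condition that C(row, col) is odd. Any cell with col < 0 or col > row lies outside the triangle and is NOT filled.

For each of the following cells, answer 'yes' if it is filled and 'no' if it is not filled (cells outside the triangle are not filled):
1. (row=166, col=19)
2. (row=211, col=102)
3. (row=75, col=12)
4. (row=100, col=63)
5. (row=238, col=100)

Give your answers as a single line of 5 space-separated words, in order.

Answer: no no no no yes

Derivation:
(166,19): row=0b10100110, col=0b10011, row AND col = 0b10 = 2; 2 != 19 -> empty
(211,102): row=0b11010011, col=0b1100110, row AND col = 0b1000010 = 66; 66 != 102 -> empty
(75,12): row=0b1001011, col=0b1100, row AND col = 0b1000 = 8; 8 != 12 -> empty
(100,63): row=0b1100100, col=0b111111, row AND col = 0b100100 = 36; 36 != 63 -> empty
(238,100): row=0b11101110, col=0b1100100, row AND col = 0b1100100 = 100; 100 == 100 -> filled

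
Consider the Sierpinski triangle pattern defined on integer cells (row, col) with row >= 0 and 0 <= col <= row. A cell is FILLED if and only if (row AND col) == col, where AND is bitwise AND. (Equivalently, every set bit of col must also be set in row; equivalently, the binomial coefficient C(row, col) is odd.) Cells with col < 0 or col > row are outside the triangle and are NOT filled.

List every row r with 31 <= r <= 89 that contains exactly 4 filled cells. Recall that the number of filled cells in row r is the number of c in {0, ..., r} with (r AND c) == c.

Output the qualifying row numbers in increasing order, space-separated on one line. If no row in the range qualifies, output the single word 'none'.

Answer: 33 34 36 40 48 65 66 68 72 80

Derivation:
Row r has 2^popcount(r) filled cells, so we need popcount(r) = log2(4) = 2.
Scan r = 31..89 and keep those with exactly 2 one-bits:
r=31=11111 popcount=5 -> skip
r=32=100000 popcount=1 -> skip
r=33=100001 popcount=2 -> KEEP
r=34=100010 popcount=2 -> KEEP
r=35=100011 popcount=3 -> skip
r=36=100100 popcount=2 -> KEEP
r=37=100101 popcount=3 -> skip
r=38=100110 popcount=3 -> skip
r=39=100111 popcount=4 -> skip
r=40=101000 popcount=2 -> KEEP
r=41=101001 popcount=3 -> skip
r=42=101010 popcount=3 -> skip
r=43=101011 popcount=4 -> skip
r=44=101100 popcount=3 -> skip
r=45=101101 popcount=4 -> skip
r=46=101110 popcount=4 -> skip
r=47=101111 popcount=5 -> skip
r=48=110000 popcount=2 -> KEEP
r=49=110001 popcount=3 -> skip
r=50=110010 popcount=3 -> skip
r=51=110011 popcount=4 -> skip
r=52=110100 popcount=3 -> skip
r=53=110101 popcount=4 -> skip
r=54=110110 popcount=4 -> skip
r=55=110111 popcount=5 -> skip
r=56=111000 popcount=3 -> skip
r=57=111001 popcount=4 -> skip
r=58=111010 popcount=4 -> skip
r=59=111011 popcount=5 -> skip
r=60=111100 popcount=4 -> skip
r=61=111101 popcount=5 -> skip
r=62=111110 popcount=5 -> skip
r=63=111111 popcount=6 -> skip
r=64=1000000 popcount=1 -> skip
r=65=1000001 popcount=2 -> KEEP
r=66=1000010 popcount=2 -> KEEP
r=67=1000011 popcount=3 -> skip
r=68=1000100 popcount=2 -> KEEP
r=69=1000101 popcount=3 -> skip
r=70=1000110 popcount=3 -> skip
r=71=1000111 popcount=4 -> skip
r=72=1001000 popcount=2 -> KEEP
r=73=1001001 popcount=3 -> skip
r=74=1001010 popcount=3 -> skip
r=75=1001011 popcount=4 -> skip
r=76=1001100 popcount=3 -> skip
r=77=1001101 popcount=4 -> skip
r=78=1001110 popcount=4 -> skip
r=79=1001111 popcount=5 -> skip
r=80=1010000 popcount=2 -> KEEP
r=81=1010001 popcount=3 -> skip
r=82=1010010 popcount=3 -> skip
r=83=1010011 popcount=4 -> skip
r=84=1010100 popcount=3 -> skip
r=85=1010101 popcount=4 -> skip
r=86=1010110 popcount=4 -> skip
r=87=1010111 popcount=5 -> skip
r=88=1011000 popcount=3 -> skip
r=89=1011001 popcount=4 -> skip
Kept rows: 33 34 36 40 48 65 66 68 72 80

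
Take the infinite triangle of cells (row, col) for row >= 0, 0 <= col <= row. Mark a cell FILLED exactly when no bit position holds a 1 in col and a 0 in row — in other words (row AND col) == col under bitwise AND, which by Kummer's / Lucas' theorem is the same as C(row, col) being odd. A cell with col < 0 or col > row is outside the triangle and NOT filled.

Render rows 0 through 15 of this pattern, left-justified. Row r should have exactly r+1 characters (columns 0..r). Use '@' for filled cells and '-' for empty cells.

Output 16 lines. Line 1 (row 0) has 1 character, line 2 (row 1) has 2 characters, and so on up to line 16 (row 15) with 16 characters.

Answer: @
@@
@-@
@@@@
@---@
@@--@@
@-@-@-@
@@@@@@@@
@-------@
@@------@@
@-@-----@-@
@@@@----@@@@
@---@---@---@
@@--@@--@@--@@
@-@-@-@-@-@-@-@
@@@@@@@@@@@@@@@@

Derivation:
r0=0: @
r1=1: @@
r2=10: @-@
r3=11: @@@@
r4=100: @---@
r5=101: @@--@@
r6=110: @-@-@-@
r7=111: @@@@@@@@
r8=1000: @-------@
r9=1001: @@------@@
r10=1010: @-@-----@-@
r11=1011: @@@@----@@@@
r12=1100: @---@---@---@
r13=1101: @@--@@--@@--@@
r14=1110: @-@-@-@-@-@-@-@
r15=1111: @@@@@@@@@@@@@@@@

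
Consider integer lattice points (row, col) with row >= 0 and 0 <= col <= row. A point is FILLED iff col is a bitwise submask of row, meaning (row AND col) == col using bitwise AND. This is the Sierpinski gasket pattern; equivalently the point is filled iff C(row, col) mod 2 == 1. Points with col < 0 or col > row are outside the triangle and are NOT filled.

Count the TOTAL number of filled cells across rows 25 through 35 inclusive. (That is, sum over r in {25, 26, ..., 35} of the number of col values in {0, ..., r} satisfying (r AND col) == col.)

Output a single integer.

r25=11001 pc3: +8 =8
r26=11010 pc3: +8 =16
r27=11011 pc4: +16 =32
r28=11100 pc3: +8 =40
r29=11101 pc4: +16 =56
r30=11110 pc4: +16 =72
r31=11111 pc5: +32 =104
r32=100000 pc1: +2 =106
r33=100001 pc2: +4 =110
r34=100010 pc2: +4 =114
r35=100011 pc3: +8 =122

Answer: 122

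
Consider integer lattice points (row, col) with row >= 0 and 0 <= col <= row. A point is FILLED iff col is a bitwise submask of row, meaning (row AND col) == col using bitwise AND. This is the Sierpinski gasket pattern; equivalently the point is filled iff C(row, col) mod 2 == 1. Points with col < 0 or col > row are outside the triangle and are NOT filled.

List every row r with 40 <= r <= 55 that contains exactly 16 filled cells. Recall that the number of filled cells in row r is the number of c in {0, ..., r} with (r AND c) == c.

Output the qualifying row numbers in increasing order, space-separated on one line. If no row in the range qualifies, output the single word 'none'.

Row r has 2^popcount(r) filled cells, so we need popcount(r) = log2(16) = 4.
Scan r = 40..55 and keep those with exactly 4 one-bits:
r=40=101000 popcount=2 -> skip
r=41=101001 popcount=3 -> skip
r=42=101010 popcount=3 -> skip
r=43=101011 popcount=4 -> KEEP
r=44=101100 popcount=3 -> skip
r=45=101101 popcount=4 -> KEEP
r=46=101110 popcount=4 -> KEEP
r=47=101111 popcount=5 -> skip
r=48=110000 popcount=2 -> skip
r=49=110001 popcount=3 -> skip
r=50=110010 popcount=3 -> skip
r=51=110011 popcount=4 -> KEEP
r=52=110100 popcount=3 -> skip
r=53=110101 popcount=4 -> KEEP
r=54=110110 popcount=4 -> KEEP
r=55=110111 popcount=5 -> skip
Kept rows: 43 45 46 51 53 54

Answer: 43 45 46 51 53 54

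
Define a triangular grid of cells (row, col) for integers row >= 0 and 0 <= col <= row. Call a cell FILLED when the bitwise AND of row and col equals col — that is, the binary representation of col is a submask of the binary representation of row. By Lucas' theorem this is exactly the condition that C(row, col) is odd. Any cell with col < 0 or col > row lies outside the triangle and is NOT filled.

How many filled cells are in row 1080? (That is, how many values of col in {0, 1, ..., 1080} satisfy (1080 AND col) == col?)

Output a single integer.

1080 in binary = 10000111000
popcount(1080) = number of 1-bits in 10000111000 = 4
A col c satisfies (1080 AND c) == c iff every set bit of c is also set in 1080; each of the 4 set bits of 1080 can independently be on or off in c.
count = 2^4 = 16

Answer: 16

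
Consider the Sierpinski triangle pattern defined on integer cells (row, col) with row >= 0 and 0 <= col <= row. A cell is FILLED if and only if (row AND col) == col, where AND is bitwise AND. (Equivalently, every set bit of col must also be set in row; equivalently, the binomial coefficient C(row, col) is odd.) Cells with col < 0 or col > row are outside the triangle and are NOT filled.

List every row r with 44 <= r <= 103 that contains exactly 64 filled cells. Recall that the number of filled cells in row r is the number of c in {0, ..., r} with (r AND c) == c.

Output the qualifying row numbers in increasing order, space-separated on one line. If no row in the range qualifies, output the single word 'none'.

Answer: 63 95

Derivation:
Row r has 2^popcount(r) filled cells, so we need popcount(r) = log2(64) = 6.
Scan r = 44..103 and keep those with exactly 6 one-bits:
r=44=101100 popcount=3 -> skip
r=45=101101 popcount=4 -> skip
r=46=101110 popcount=4 -> skip
r=47=101111 popcount=5 -> skip
r=48=110000 popcount=2 -> skip
r=49=110001 popcount=3 -> skip
r=50=110010 popcount=3 -> skip
r=51=110011 popcount=4 -> skip
r=52=110100 popcount=3 -> skip
r=53=110101 popcount=4 -> skip
r=54=110110 popcount=4 -> skip
r=55=110111 popcount=5 -> skip
r=56=111000 popcount=3 -> skip
r=57=111001 popcount=4 -> skip
r=58=111010 popcount=4 -> skip
r=59=111011 popcount=5 -> skip
r=60=111100 popcount=4 -> skip
r=61=111101 popcount=5 -> skip
r=62=111110 popcount=5 -> skip
r=63=111111 popcount=6 -> KEEP
r=64=1000000 popcount=1 -> skip
r=65=1000001 popcount=2 -> skip
r=66=1000010 popcount=2 -> skip
r=67=1000011 popcount=3 -> skip
r=68=1000100 popcount=2 -> skip
r=69=1000101 popcount=3 -> skip
r=70=1000110 popcount=3 -> skip
r=71=1000111 popcount=4 -> skip
r=72=1001000 popcount=2 -> skip
r=73=1001001 popcount=3 -> skip
r=74=1001010 popcount=3 -> skip
r=75=1001011 popcount=4 -> skip
r=76=1001100 popcount=3 -> skip
r=77=1001101 popcount=4 -> skip
r=78=1001110 popcount=4 -> skip
r=79=1001111 popcount=5 -> skip
r=80=1010000 popcount=2 -> skip
r=81=1010001 popcount=3 -> skip
r=82=1010010 popcount=3 -> skip
r=83=1010011 popcount=4 -> skip
r=84=1010100 popcount=3 -> skip
r=85=1010101 popcount=4 -> skip
r=86=1010110 popcount=4 -> skip
r=87=1010111 popcount=5 -> skip
r=88=1011000 popcount=3 -> skip
r=89=1011001 popcount=4 -> skip
r=90=1011010 popcount=4 -> skip
r=91=1011011 popcount=5 -> skip
r=92=1011100 popcount=4 -> skip
r=93=1011101 popcount=5 -> skip
r=94=1011110 popcount=5 -> skip
r=95=1011111 popcount=6 -> KEEP
r=96=1100000 popcount=2 -> skip
r=97=1100001 popcount=3 -> skip
r=98=1100010 popcount=3 -> skip
r=99=1100011 popcount=4 -> skip
r=100=1100100 popcount=3 -> skip
r=101=1100101 popcount=4 -> skip
r=102=1100110 popcount=4 -> skip
r=103=1100111 popcount=5 -> skip
Kept rows: 63 95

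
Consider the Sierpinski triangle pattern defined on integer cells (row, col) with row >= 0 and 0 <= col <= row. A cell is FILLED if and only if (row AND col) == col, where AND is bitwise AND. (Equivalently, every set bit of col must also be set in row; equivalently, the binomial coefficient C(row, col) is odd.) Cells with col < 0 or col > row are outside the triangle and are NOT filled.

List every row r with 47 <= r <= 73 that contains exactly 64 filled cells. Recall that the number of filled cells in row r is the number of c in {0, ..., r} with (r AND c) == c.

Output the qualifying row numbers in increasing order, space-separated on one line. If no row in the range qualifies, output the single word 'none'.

Answer: 63

Derivation:
Row r has 2^popcount(r) filled cells, so we need popcount(r) = log2(64) = 6.
Scan r = 47..73 and keep those with exactly 6 one-bits:
r=47=101111 popcount=5 -> skip
r=48=110000 popcount=2 -> skip
r=49=110001 popcount=3 -> skip
r=50=110010 popcount=3 -> skip
r=51=110011 popcount=4 -> skip
r=52=110100 popcount=3 -> skip
r=53=110101 popcount=4 -> skip
r=54=110110 popcount=4 -> skip
r=55=110111 popcount=5 -> skip
r=56=111000 popcount=3 -> skip
r=57=111001 popcount=4 -> skip
r=58=111010 popcount=4 -> skip
r=59=111011 popcount=5 -> skip
r=60=111100 popcount=4 -> skip
r=61=111101 popcount=5 -> skip
r=62=111110 popcount=5 -> skip
r=63=111111 popcount=6 -> KEEP
r=64=1000000 popcount=1 -> skip
r=65=1000001 popcount=2 -> skip
r=66=1000010 popcount=2 -> skip
r=67=1000011 popcount=3 -> skip
r=68=1000100 popcount=2 -> skip
r=69=1000101 popcount=3 -> skip
r=70=1000110 popcount=3 -> skip
r=71=1000111 popcount=4 -> skip
r=72=1001000 popcount=2 -> skip
r=73=1001001 popcount=3 -> skip
Kept rows: 63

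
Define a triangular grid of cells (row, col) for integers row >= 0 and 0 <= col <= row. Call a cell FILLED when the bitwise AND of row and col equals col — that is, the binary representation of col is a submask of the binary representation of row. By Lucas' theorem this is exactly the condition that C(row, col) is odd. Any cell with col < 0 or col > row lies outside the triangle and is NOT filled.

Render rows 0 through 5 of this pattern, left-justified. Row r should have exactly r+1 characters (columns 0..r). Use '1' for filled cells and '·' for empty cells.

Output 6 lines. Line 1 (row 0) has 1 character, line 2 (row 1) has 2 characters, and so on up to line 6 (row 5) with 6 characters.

Answer: 1
11
1·1
1111
1···1
11··11

Derivation:
r0=0: 1
r1=1: 11
r2=10: 1·1
r3=11: 1111
r4=100: 1···1
r5=101: 11··11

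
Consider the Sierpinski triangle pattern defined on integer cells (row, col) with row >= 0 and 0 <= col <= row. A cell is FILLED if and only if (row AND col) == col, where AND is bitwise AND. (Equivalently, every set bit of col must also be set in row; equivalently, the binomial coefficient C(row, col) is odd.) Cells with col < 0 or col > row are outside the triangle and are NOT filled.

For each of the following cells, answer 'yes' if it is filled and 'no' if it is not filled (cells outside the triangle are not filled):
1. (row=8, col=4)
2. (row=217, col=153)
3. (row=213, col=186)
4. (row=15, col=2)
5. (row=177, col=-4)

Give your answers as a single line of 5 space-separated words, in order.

(8,4): row=0b1000, col=0b100, row AND col = 0b0 = 0; 0 != 4 -> empty
(217,153): row=0b11011001, col=0b10011001, row AND col = 0b10011001 = 153; 153 == 153 -> filled
(213,186): row=0b11010101, col=0b10111010, row AND col = 0b10010000 = 144; 144 != 186 -> empty
(15,2): row=0b1111, col=0b10, row AND col = 0b10 = 2; 2 == 2 -> filled
(177,-4): col outside [0, 177] -> not filled

Answer: no yes no yes no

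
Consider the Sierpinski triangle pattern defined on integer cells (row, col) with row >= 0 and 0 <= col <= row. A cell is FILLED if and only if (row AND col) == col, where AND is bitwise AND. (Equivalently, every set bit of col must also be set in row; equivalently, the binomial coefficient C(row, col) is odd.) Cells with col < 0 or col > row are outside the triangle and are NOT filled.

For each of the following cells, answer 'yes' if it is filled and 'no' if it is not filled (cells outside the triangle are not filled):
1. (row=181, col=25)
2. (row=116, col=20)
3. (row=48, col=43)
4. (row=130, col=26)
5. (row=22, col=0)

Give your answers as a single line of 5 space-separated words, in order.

(181,25): row=0b10110101, col=0b11001, row AND col = 0b10001 = 17; 17 != 25 -> empty
(116,20): row=0b1110100, col=0b10100, row AND col = 0b10100 = 20; 20 == 20 -> filled
(48,43): row=0b110000, col=0b101011, row AND col = 0b100000 = 32; 32 != 43 -> empty
(130,26): row=0b10000010, col=0b11010, row AND col = 0b10 = 2; 2 != 26 -> empty
(22,0): row=0b10110, col=0b0, row AND col = 0b0 = 0; 0 == 0 -> filled

Answer: no yes no no yes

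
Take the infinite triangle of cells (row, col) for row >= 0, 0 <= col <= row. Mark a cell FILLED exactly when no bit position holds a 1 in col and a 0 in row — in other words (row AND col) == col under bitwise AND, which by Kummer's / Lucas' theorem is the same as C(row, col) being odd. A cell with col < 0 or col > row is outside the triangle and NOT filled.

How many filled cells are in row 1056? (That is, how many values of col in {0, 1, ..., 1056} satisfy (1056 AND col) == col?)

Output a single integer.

Answer: 4

Derivation:
1056 in binary = 10000100000
popcount(1056) = number of 1-bits in 10000100000 = 2
A col c satisfies (1056 AND c) == c iff every set bit of c is also set in 1056; each of the 2 set bits of 1056 can independently be on or off in c.
count = 2^2 = 4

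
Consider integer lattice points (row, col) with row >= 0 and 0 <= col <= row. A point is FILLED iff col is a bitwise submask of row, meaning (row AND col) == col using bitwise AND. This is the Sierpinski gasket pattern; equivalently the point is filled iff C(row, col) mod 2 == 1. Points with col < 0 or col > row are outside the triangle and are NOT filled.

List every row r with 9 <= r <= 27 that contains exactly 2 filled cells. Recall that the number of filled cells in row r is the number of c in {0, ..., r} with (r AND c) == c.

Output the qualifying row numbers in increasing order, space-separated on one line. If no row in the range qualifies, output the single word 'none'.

Answer: 16

Derivation:
Row r has 2^popcount(r) filled cells, so we need popcount(r) = log2(2) = 1.
Scan r = 9..27 and keep those with exactly 1 one-bits:
r=9=1001 popcount=2 -> skip
r=10=1010 popcount=2 -> skip
r=11=1011 popcount=3 -> skip
r=12=1100 popcount=2 -> skip
r=13=1101 popcount=3 -> skip
r=14=1110 popcount=3 -> skip
r=15=1111 popcount=4 -> skip
r=16=10000 popcount=1 -> KEEP
r=17=10001 popcount=2 -> skip
r=18=10010 popcount=2 -> skip
r=19=10011 popcount=3 -> skip
r=20=10100 popcount=2 -> skip
r=21=10101 popcount=3 -> skip
r=22=10110 popcount=3 -> skip
r=23=10111 popcount=4 -> skip
r=24=11000 popcount=2 -> skip
r=25=11001 popcount=3 -> skip
r=26=11010 popcount=3 -> skip
r=27=11011 popcount=4 -> skip
Kept rows: 16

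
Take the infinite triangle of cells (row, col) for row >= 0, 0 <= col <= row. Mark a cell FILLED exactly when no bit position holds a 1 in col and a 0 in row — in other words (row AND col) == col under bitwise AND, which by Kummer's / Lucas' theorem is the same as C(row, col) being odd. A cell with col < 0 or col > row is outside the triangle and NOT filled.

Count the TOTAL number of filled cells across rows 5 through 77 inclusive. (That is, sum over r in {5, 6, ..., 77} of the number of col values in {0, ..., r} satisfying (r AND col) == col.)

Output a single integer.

Answer: 832

Derivation:
r5=101 pc2: +4 =4
r6=110 pc2: +4 =8
r7=111 pc3: +8 =16
r8=1000 pc1: +2 =18
r9=1001 pc2: +4 =22
r10=1010 pc2: +4 =26
r11=1011 pc3: +8 =34
r12=1100 pc2: +4 =38
r13=1101 pc3: +8 =46
r14=1110 pc3: +8 =54
r15=1111 pc4: +16 =70
r16=10000 pc1: +2 =72
r17=10001 pc2: +4 =76
r18=10010 pc2: +4 =80
r19=10011 pc3: +8 =88
r20=10100 pc2: +4 =92
r21=10101 pc3: +8 =100
r22=10110 pc3: +8 =108
r23=10111 pc4: +16 =124
r24=11000 pc2: +4 =128
r25=11001 pc3: +8 =136
r26=11010 pc3: +8 =144
r27=11011 pc4: +16 =160
r28=11100 pc3: +8 =168
r29=11101 pc4: +16 =184
r30=11110 pc4: +16 =200
r31=11111 pc5: +32 =232
r32=100000 pc1: +2 =234
r33=100001 pc2: +4 =238
r34=100010 pc2: +4 =242
r35=100011 pc3: +8 =250
r36=100100 pc2: +4 =254
r37=100101 pc3: +8 =262
r38=100110 pc3: +8 =270
r39=100111 pc4: +16 =286
r40=101000 pc2: +4 =290
r41=101001 pc3: +8 =298
r42=101010 pc3: +8 =306
r43=101011 pc4: +16 =322
r44=101100 pc3: +8 =330
r45=101101 pc4: +16 =346
r46=101110 pc4: +16 =362
r47=101111 pc5: +32 =394
r48=110000 pc2: +4 =398
r49=110001 pc3: +8 =406
r50=110010 pc3: +8 =414
r51=110011 pc4: +16 =430
r52=110100 pc3: +8 =438
r53=110101 pc4: +16 =454
r54=110110 pc4: +16 =470
r55=110111 pc5: +32 =502
r56=111000 pc3: +8 =510
r57=111001 pc4: +16 =526
r58=111010 pc4: +16 =542
r59=111011 pc5: +32 =574
r60=111100 pc4: +16 =590
r61=111101 pc5: +32 =622
r62=111110 pc5: +32 =654
r63=111111 pc6: +64 =718
r64=1000000 pc1: +2 =720
r65=1000001 pc2: +4 =724
r66=1000010 pc2: +4 =728
r67=1000011 pc3: +8 =736
r68=1000100 pc2: +4 =740
r69=1000101 pc3: +8 =748
r70=1000110 pc3: +8 =756
r71=1000111 pc4: +16 =772
r72=1001000 pc2: +4 =776
r73=1001001 pc3: +8 =784
r74=1001010 pc3: +8 =792
r75=1001011 pc4: +16 =808
r76=1001100 pc3: +8 =816
r77=1001101 pc4: +16 =832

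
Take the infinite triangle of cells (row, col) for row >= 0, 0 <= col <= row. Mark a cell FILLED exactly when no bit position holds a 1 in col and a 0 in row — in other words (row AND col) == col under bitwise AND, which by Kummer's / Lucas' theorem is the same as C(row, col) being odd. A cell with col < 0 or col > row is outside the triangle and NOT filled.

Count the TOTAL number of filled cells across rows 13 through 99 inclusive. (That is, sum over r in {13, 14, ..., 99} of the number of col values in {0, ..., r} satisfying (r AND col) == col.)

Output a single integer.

Answer: 1202

Derivation:
r13=1101 pc3: +8 =8
r14=1110 pc3: +8 =16
r15=1111 pc4: +16 =32
r16=10000 pc1: +2 =34
r17=10001 pc2: +4 =38
r18=10010 pc2: +4 =42
r19=10011 pc3: +8 =50
r20=10100 pc2: +4 =54
r21=10101 pc3: +8 =62
r22=10110 pc3: +8 =70
r23=10111 pc4: +16 =86
r24=11000 pc2: +4 =90
r25=11001 pc3: +8 =98
r26=11010 pc3: +8 =106
r27=11011 pc4: +16 =122
r28=11100 pc3: +8 =130
r29=11101 pc4: +16 =146
r30=11110 pc4: +16 =162
r31=11111 pc5: +32 =194
r32=100000 pc1: +2 =196
r33=100001 pc2: +4 =200
r34=100010 pc2: +4 =204
r35=100011 pc3: +8 =212
r36=100100 pc2: +4 =216
r37=100101 pc3: +8 =224
r38=100110 pc3: +8 =232
r39=100111 pc4: +16 =248
r40=101000 pc2: +4 =252
r41=101001 pc3: +8 =260
r42=101010 pc3: +8 =268
r43=101011 pc4: +16 =284
r44=101100 pc3: +8 =292
r45=101101 pc4: +16 =308
r46=101110 pc4: +16 =324
r47=101111 pc5: +32 =356
r48=110000 pc2: +4 =360
r49=110001 pc3: +8 =368
r50=110010 pc3: +8 =376
r51=110011 pc4: +16 =392
r52=110100 pc3: +8 =400
r53=110101 pc4: +16 =416
r54=110110 pc4: +16 =432
r55=110111 pc5: +32 =464
r56=111000 pc3: +8 =472
r57=111001 pc4: +16 =488
r58=111010 pc4: +16 =504
r59=111011 pc5: +32 =536
r60=111100 pc4: +16 =552
r61=111101 pc5: +32 =584
r62=111110 pc5: +32 =616
r63=111111 pc6: +64 =680
r64=1000000 pc1: +2 =682
r65=1000001 pc2: +4 =686
r66=1000010 pc2: +4 =690
r67=1000011 pc3: +8 =698
r68=1000100 pc2: +4 =702
r69=1000101 pc3: +8 =710
r70=1000110 pc3: +8 =718
r71=1000111 pc4: +16 =734
r72=1001000 pc2: +4 =738
r73=1001001 pc3: +8 =746
r74=1001010 pc3: +8 =754
r75=1001011 pc4: +16 =770
r76=1001100 pc3: +8 =778
r77=1001101 pc4: +16 =794
r78=1001110 pc4: +16 =810
r79=1001111 pc5: +32 =842
r80=1010000 pc2: +4 =846
r81=1010001 pc3: +8 =854
r82=1010010 pc3: +8 =862
r83=1010011 pc4: +16 =878
r84=1010100 pc3: +8 =886
r85=1010101 pc4: +16 =902
r86=1010110 pc4: +16 =918
r87=1010111 pc5: +32 =950
r88=1011000 pc3: +8 =958
r89=1011001 pc4: +16 =974
r90=1011010 pc4: +16 =990
r91=1011011 pc5: +32 =1022
r92=1011100 pc4: +16 =1038
r93=1011101 pc5: +32 =1070
r94=1011110 pc5: +32 =1102
r95=1011111 pc6: +64 =1166
r96=1100000 pc2: +4 =1170
r97=1100001 pc3: +8 =1178
r98=1100010 pc3: +8 =1186
r99=1100011 pc4: +16 =1202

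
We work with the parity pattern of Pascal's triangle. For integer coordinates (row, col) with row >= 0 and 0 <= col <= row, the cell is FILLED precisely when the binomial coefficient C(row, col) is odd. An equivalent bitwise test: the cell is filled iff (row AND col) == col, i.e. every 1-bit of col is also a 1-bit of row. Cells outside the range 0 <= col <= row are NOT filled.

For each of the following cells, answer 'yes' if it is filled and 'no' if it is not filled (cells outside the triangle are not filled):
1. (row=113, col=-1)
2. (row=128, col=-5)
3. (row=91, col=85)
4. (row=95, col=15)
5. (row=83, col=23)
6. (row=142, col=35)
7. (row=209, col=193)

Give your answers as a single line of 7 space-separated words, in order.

Answer: no no no yes no no yes

Derivation:
(113,-1): col outside [0, 113] -> not filled
(128,-5): col outside [0, 128] -> not filled
(91,85): row=0b1011011, col=0b1010101, row AND col = 0b1010001 = 81; 81 != 85 -> empty
(95,15): row=0b1011111, col=0b1111, row AND col = 0b1111 = 15; 15 == 15 -> filled
(83,23): row=0b1010011, col=0b10111, row AND col = 0b10011 = 19; 19 != 23 -> empty
(142,35): row=0b10001110, col=0b100011, row AND col = 0b10 = 2; 2 != 35 -> empty
(209,193): row=0b11010001, col=0b11000001, row AND col = 0b11000001 = 193; 193 == 193 -> filled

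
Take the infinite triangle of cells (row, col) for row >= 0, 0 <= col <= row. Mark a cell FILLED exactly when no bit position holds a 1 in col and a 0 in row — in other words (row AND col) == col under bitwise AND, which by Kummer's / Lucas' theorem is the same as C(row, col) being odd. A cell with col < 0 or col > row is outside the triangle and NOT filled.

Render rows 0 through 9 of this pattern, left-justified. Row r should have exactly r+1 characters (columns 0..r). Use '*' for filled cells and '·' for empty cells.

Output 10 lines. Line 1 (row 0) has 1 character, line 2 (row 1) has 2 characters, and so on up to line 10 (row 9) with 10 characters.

Answer: *
**
*·*
****
*···*
**··**
*·*·*·*
********
*·······*
**······**

Derivation:
r0=0: *
r1=1: **
r2=10: *·*
r3=11: ****
r4=100: *···*
r5=101: **··**
r6=110: *·*·*·*
r7=111: ********
r8=1000: *·······*
r9=1001: **······**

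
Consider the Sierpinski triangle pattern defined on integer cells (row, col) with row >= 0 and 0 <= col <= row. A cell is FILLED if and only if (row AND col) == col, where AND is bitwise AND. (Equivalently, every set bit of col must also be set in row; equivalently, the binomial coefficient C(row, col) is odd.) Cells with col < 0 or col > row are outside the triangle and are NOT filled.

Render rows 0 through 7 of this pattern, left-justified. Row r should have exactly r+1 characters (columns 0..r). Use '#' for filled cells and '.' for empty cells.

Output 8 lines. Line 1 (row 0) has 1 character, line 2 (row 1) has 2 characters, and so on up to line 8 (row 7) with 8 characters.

r0=0: #
r1=1: ##
r2=10: #.#
r3=11: ####
r4=100: #...#
r5=101: ##..##
r6=110: #.#.#.#
r7=111: ########

Answer: #
##
#.#
####
#...#
##..##
#.#.#.#
########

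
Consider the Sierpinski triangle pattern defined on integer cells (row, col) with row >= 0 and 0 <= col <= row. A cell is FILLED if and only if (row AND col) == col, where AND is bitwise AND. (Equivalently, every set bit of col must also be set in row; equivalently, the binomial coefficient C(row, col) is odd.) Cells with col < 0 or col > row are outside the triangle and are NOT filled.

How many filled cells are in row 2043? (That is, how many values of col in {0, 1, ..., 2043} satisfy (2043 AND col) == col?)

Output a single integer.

Answer: 1024

Derivation:
2043 in binary = 11111111011
popcount(2043) = number of 1-bits in 11111111011 = 10
A col c satisfies (2043 AND c) == c iff every set bit of c is also set in 2043; each of the 10 set bits of 2043 can independently be on or off in c.
count = 2^10 = 1024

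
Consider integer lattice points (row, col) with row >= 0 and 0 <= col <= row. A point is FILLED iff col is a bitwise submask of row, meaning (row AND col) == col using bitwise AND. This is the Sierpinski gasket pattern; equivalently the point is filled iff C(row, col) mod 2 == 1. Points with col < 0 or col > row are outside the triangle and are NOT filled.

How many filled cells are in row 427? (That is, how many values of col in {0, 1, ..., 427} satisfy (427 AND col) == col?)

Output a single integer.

427 in binary = 110101011
popcount(427) = number of 1-bits in 110101011 = 6
A col c satisfies (427 AND c) == c iff every set bit of c is also set in 427; each of the 6 set bits of 427 can independently be on or off in c.
count = 2^6 = 64

Answer: 64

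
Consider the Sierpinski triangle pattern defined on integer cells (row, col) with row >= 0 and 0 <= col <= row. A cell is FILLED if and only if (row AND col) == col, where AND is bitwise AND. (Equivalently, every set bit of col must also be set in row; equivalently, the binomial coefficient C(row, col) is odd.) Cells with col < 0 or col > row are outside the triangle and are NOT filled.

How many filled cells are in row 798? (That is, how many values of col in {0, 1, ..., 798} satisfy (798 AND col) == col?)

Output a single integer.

Answer: 64

Derivation:
798 in binary = 1100011110
popcount(798) = number of 1-bits in 1100011110 = 6
A col c satisfies (798 AND c) == c iff every set bit of c is also set in 798; each of the 6 set bits of 798 can independently be on or off in c.
count = 2^6 = 64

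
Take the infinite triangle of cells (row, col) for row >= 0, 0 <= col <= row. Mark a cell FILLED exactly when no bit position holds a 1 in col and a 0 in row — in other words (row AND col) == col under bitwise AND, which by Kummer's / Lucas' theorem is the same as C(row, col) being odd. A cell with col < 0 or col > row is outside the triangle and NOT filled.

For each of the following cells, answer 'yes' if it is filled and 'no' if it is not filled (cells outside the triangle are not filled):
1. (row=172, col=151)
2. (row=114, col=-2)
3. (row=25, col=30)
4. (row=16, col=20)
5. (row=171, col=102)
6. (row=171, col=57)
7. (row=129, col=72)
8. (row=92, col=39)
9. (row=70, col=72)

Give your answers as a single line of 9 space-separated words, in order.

(172,151): row=0b10101100, col=0b10010111, row AND col = 0b10000100 = 132; 132 != 151 -> empty
(114,-2): col outside [0, 114] -> not filled
(25,30): col outside [0, 25] -> not filled
(16,20): col outside [0, 16] -> not filled
(171,102): row=0b10101011, col=0b1100110, row AND col = 0b100010 = 34; 34 != 102 -> empty
(171,57): row=0b10101011, col=0b111001, row AND col = 0b101001 = 41; 41 != 57 -> empty
(129,72): row=0b10000001, col=0b1001000, row AND col = 0b0 = 0; 0 != 72 -> empty
(92,39): row=0b1011100, col=0b100111, row AND col = 0b100 = 4; 4 != 39 -> empty
(70,72): col outside [0, 70] -> not filled

Answer: no no no no no no no no no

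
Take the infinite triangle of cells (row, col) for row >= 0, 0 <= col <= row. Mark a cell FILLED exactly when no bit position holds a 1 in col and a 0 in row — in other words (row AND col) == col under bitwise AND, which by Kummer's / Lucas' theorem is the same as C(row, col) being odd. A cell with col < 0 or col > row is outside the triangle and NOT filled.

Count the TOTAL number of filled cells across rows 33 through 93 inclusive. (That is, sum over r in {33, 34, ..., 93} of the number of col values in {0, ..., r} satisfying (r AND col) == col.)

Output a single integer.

Answer: 874

Derivation:
r33=100001 pc2: +4 =4
r34=100010 pc2: +4 =8
r35=100011 pc3: +8 =16
r36=100100 pc2: +4 =20
r37=100101 pc3: +8 =28
r38=100110 pc3: +8 =36
r39=100111 pc4: +16 =52
r40=101000 pc2: +4 =56
r41=101001 pc3: +8 =64
r42=101010 pc3: +8 =72
r43=101011 pc4: +16 =88
r44=101100 pc3: +8 =96
r45=101101 pc4: +16 =112
r46=101110 pc4: +16 =128
r47=101111 pc5: +32 =160
r48=110000 pc2: +4 =164
r49=110001 pc3: +8 =172
r50=110010 pc3: +8 =180
r51=110011 pc4: +16 =196
r52=110100 pc3: +8 =204
r53=110101 pc4: +16 =220
r54=110110 pc4: +16 =236
r55=110111 pc5: +32 =268
r56=111000 pc3: +8 =276
r57=111001 pc4: +16 =292
r58=111010 pc4: +16 =308
r59=111011 pc5: +32 =340
r60=111100 pc4: +16 =356
r61=111101 pc5: +32 =388
r62=111110 pc5: +32 =420
r63=111111 pc6: +64 =484
r64=1000000 pc1: +2 =486
r65=1000001 pc2: +4 =490
r66=1000010 pc2: +4 =494
r67=1000011 pc3: +8 =502
r68=1000100 pc2: +4 =506
r69=1000101 pc3: +8 =514
r70=1000110 pc3: +8 =522
r71=1000111 pc4: +16 =538
r72=1001000 pc2: +4 =542
r73=1001001 pc3: +8 =550
r74=1001010 pc3: +8 =558
r75=1001011 pc4: +16 =574
r76=1001100 pc3: +8 =582
r77=1001101 pc4: +16 =598
r78=1001110 pc4: +16 =614
r79=1001111 pc5: +32 =646
r80=1010000 pc2: +4 =650
r81=1010001 pc3: +8 =658
r82=1010010 pc3: +8 =666
r83=1010011 pc4: +16 =682
r84=1010100 pc3: +8 =690
r85=1010101 pc4: +16 =706
r86=1010110 pc4: +16 =722
r87=1010111 pc5: +32 =754
r88=1011000 pc3: +8 =762
r89=1011001 pc4: +16 =778
r90=1011010 pc4: +16 =794
r91=1011011 pc5: +32 =826
r92=1011100 pc4: +16 =842
r93=1011101 pc5: +32 =874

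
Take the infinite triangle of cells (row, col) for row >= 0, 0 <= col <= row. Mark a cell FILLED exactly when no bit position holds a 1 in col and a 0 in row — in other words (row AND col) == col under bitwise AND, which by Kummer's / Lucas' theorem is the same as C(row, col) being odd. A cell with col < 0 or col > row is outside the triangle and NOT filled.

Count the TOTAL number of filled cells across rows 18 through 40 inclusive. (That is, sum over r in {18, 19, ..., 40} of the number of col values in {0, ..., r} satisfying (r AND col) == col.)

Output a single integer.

Answer: 214

Derivation:
r18=10010 pc2: +4 =4
r19=10011 pc3: +8 =12
r20=10100 pc2: +4 =16
r21=10101 pc3: +8 =24
r22=10110 pc3: +8 =32
r23=10111 pc4: +16 =48
r24=11000 pc2: +4 =52
r25=11001 pc3: +8 =60
r26=11010 pc3: +8 =68
r27=11011 pc4: +16 =84
r28=11100 pc3: +8 =92
r29=11101 pc4: +16 =108
r30=11110 pc4: +16 =124
r31=11111 pc5: +32 =156
r32=100000 pc1: +2 =158
r33=100001 pc2: +4 =162
r34=100010 pc2: +4 =166
r35=100011 pc3: +8 =174
r36=100100 pc2: +4 =178
r37=100101 pc3: +8 =186
r38=100110 pc3: +8 =194
r39=100111 pc4: +16 =210
r40=101000 pc2: +4 =214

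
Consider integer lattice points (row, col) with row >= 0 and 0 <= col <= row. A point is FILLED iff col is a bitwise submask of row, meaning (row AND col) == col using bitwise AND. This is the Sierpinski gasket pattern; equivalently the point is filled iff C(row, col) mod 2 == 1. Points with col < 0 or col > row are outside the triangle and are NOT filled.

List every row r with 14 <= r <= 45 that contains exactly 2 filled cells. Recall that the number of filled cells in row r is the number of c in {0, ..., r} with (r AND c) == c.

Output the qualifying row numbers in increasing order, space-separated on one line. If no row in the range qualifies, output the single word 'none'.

Answer: 16 32

Derivation:
Row r has 2^popcount(r) filled cells, so we need popcount(r) = log2(2) = 1.
Scan r = 14..45 and keep those with exactly 1 one-bits:
r=14=1110 popcount=3 -> skip
r=15=1111 popcount=4 -> skip
r=16=10000 popcount=1 -> KEEP
r=17=10001 popcount=2 -> skip
r=18=10010 popcount=2 -> skip
r=19=10011 popcount=3 -> skip
r=20=10100 popcount=2 -> skip
r=21=10101 popcount=3 -> skip
r=22=10110 popcount=3 -> skip
r=23=10111 popcount=4 -> skip
r=24=11000 popcount=2 -> skip
r=25=11001 popcount=3 -> skip
r=26=11010 popcount=3 -> skip
r=27=11011 popcount=4 -> skip
r=28=11100 popcount=3 -> skip
r=29=11101 popcount=4 -> skip
r=30=11110 popcount=4 -> skip
r=31=11111 popcount=5 -> skip
r=32=100000 popcount=1 -> KEEP
r=33=100001 popcount=2 -> skip
r=34=100010 popcount=2 -> skip
r=35=100011 popcount=3 -> skip
r=36=100100 popcount=2 -> skip
r=37=100101 popcount=3 -> skip
r=38=100110 popcount=3 -> skip
r=39=100111 popcount=4 -> skip
r=40=101000 popcount=2 -> skip
r=41=101001 popcount=3 -> skip
r=42=101010 popcount=3 -> skip
r=43=101011 popcount=4 -> skip
r=44=101100 popcount=3 -> skip
r=45=101101 popcount=4 -> skip
Kept rows: 16 32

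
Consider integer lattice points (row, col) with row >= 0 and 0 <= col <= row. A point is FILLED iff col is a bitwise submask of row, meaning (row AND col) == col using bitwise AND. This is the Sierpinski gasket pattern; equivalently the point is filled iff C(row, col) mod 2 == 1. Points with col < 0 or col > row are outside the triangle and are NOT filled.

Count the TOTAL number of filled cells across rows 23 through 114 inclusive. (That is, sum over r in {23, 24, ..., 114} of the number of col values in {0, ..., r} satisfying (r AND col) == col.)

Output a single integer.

Answer: 1460

Derivation:
r23=10111 pc4: +16 =16
r24=11000 pc2: +4 =20
r25=11001 pc3: +8 =28
r26=11010 pc3: +8 =36
r27=11011 pc4: +16 =52
r28=11100 pc3: +8 =60
r29=11101 pc4: +16 =76
r30=11110 pc4: +16 =92
r31=11111 pc5: +32 =124
r32=100000 pc1: +2 =126
r33=100001 pc2: +4 =130
r34=100010 pc2: +4 =134
r35=100011 pc3: +8 =142
r36=100100 pc2: +4 =146
r37=100101 pc3: +8 =154
r38=100110 pc3: +8 =162
r39=100111 pc4: +16 =178
r40=101000 pc2: +4 =182
r41=101001 pc3: +8 =190
r42=101010 pc3: +8 =198
r43=101011 pc4: +16 =214
r44=101100 pc3: +8 =222
r45=101101 pc4: +16 =238
r46=101110 pc4: +16 =254
r47=101111 pc5: +32 =286
r48=110000 pc2: +4 =290
r49=110001 pc3: +8 =298
r50=110010 pc3: +8 =306
r51=110011 pc4: +16 =322
r52=110100 pc3: +8 =330
r53=110101 pc4: +16 =346
r54=110110 pc4: +16 =362
r55=110111 pc5: +32 =394
r56=111000 pc3: +8 =402
r57=111001 pc4: +16 =418
r58=111010 pc4: +16 =434
r59=111011 pc5: +32 =466
r60=111100 pc4: +16 =482
r61=111101 pc5: +32 =514
r62=111110 pc5: +32 =546
r63=111111 pc6: +64 =610
r64=1000000 pc1: +2 =612
r65=1000001 pc2: +4 =616
r66=1000010 pc2: +4 =620
r67=1000011 pc3: +8 =628
r68=1000100 pc2: +4 =632
r69=1000101 pc3: +8 =640
r70=1000110 pc3: +8 =648
r71=1000111 pc4: +16 =664
r72=1001000 pc2: +4 =668
r73=1001001 pc3: +8 =676
r74=1001010 pc3: +8 =684
r75=1001011 pc4: +16 =700
r76=1001100 pc3: +8 =708
r77=1001101 pc4: +16 =724
r78=1001110 pc4: +16 =740
r79=1001111 pc5: +32 =772
r80=1010000 pc2: +4 =776
r81=1010001 pc3: +8 =784
r82=1010010 pc3: +8 =792
r83=1010011 pc4: +16 =808
r84=1010100 pc3: +8 =816
r85=1010101 pc4: +16 =832
r86=1010110 pc4: +16 =848
r87=1010111 pc5: +32 =880
r88=1011000 pc3: +8 =888
r89=1011001 pc4: +16 =904
r90=1011010 pc4: +16 =920
r91=1011011 pc5: +32 =952
r92=1011100 pc4: +16 =968
r93=1011101 pc5: +32 =1000
r94=1011110 pc5: +32 =1032
r95=1011111 pc6: +64 =1096
r96=1100000 pc2: +4 =1100
r97=1100001 pc3: +8 =1108
r98=1100010 pc3: +8 =1116
r99=1100011 pc4: +16 =1132
r100=1100100 pc3: +8 =1140
r101=1100101 pc4: +16 =1156
r102=1100110 pc4: +16 =1172
r103=1100111 pc5: +32 =1204
r104=1101000 pc3: +8 =1212
r105=1101001 pc4: +16 =1228
r106=1101010 pc4: +16 =1244
r107=1101011 pc5: +32 =1276
r108=1101100 pc4: +16 =1292
r109=1101101 pc5: +32 =1324
r110=1101110 pc5: +32 =1356
r111=1101111 pc6: +64 =1420
r112=1110000 pc3: +8 =1428
r113=1110001 pc4: +16 =1444
r114=1110010 pc4: +16 =1460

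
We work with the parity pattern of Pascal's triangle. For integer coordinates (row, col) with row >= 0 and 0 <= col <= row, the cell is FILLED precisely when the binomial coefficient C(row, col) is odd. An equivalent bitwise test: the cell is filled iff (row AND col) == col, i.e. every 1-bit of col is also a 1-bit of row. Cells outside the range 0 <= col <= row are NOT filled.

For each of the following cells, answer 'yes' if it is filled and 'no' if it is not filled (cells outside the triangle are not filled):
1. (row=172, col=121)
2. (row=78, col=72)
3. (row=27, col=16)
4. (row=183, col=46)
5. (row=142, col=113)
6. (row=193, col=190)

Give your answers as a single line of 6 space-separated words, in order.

(172,121): row=0b10101100, col=0b1111001, row AND col = 0b101000 = 40; 40 != 121 -> empty
(78,72): row=0b1001110, col=0b1001000, row AND col = 0b1001000 = 72; 72 == 72 -> filled
(27,16): row=0b11011, col=0b10000, row AND col = 0b10000 = 16; 16 == 16 -> filled
(183,46): row=0b10110111, col=0b101110, row AND col = 0b100110 = 38; 38 != 46 -> empty
(142,113): row=0b10001110, col=0b1110001, row AND col = 0b0 = 0; 0 != 113 -> empty
(193,190): row=0b11000001, col=0b10111110, row AND col = 0b10000000 = 128; 128 != 190 -> empty

Answer: no yes yes no no no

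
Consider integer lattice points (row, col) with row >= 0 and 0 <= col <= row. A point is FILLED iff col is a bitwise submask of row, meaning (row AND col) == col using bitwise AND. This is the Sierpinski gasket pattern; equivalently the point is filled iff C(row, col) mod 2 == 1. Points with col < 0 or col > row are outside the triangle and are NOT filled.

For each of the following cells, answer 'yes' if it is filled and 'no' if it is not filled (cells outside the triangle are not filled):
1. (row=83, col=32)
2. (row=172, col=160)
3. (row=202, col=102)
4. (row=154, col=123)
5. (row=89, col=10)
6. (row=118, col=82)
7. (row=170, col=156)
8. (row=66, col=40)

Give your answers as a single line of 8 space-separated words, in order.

(83,32): row=0b1010011, col=0b100000, row AND col = 0b0 = 0; 0 != 32 -> empty
(172,160): row=0b10101100, col=0b10100000, row AND col = 0b10100000 = 160; 160 == 160 -> filled
(202,102): row=0b11001010, col=0b1100110, row AND col = 0b1000010 = 66; 66 != 102 -> empty
(154,123): row=0b10011010, col=0b1111011, row AND col = 0b11010 = 26; 26 != 123 -> empty
(89,10): row=0b1011001, col=0b1010, row AND col = 0b1000 = 8; 8 != 10 -> empty
(118,82): row=0b1110110, col=0b1010010, row AND col = 0b1010010 = 82; 82 == 82 -> filled
(170,156): row=0b10101010, col=0b10011100, row AND col = 0b10001000 = 136; 136 != 156 -> empty
(66,40): row=0b1000010, col=0b101000, row AND col = 0b0 = 0; 0 != 40 -> empty

Answer: no yes no no no yes no no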